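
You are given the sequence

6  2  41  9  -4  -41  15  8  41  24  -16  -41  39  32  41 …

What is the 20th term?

Split by position mod 3: positions 1, 4, 7, … form one track, and each other residue class forms its own.
Track A is 6, 9, 15, 24, 39, which is each term equals the sum of the previous two.
Track B is 2, -4, 8, -16, 32, which is multiplying by -2 each time.
Track C is 41, -41, 41, -41, 41, which is oscillating between 41 and -41.
Position 20 falls in track B as its term 7, giving 128.

128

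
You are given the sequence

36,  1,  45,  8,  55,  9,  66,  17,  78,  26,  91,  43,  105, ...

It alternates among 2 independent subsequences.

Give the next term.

69

The terms cycle through 2 interleaved subsequences.
Stream A is 36, 45, 55, 66, 78, 91, 105, which is the triangular numbers T_8, T_9, ….
Stream B is 1, 8, 9, 17, 26, 43, which is each term equals the sum of the previous two.
Position 14 → stream B, term 7 = 69.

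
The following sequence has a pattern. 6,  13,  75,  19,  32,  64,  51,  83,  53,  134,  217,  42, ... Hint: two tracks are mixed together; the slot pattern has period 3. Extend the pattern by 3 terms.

The slot pattern repeats as AAB (period 3), so there are 2 interleaved tracks.
Subsequence A: 6, 13, 19, 32, 51, 83, 134, 217. Each term equals the sum of the previous two.
Subsequence B: 75, 64, 53, 42. Subtracting 11 each time.
Position 13 falls in subsequence A as its term 9, giving 351.
Term 14 comes from subsequence A (its 10th entry): 568.
The 15th slot belongs to subsequence B; its 5th term is 31.

351, 568, 31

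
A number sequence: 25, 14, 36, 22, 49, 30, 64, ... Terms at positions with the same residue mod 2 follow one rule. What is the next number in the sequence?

Split by position mod 2 into 2 tracks.
Track A: 25, 36, 49, 64. Perfect squares starting at 5².
Track B: 14, 22, 30. Arithmetic with common difference +8.
The 8th slot belongs to track B; its 4th term is 38.

38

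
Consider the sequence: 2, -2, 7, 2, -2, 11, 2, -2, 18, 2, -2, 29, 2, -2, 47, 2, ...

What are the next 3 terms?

Reading positions in blocks of 3 reveals the pattern AAB — 2 tracks woven together.
Track A: 2, -2, 2, -2, 2, -2, 2, -2, 2, -2, 2 (oscillating between 2 and -2).
Track B: 7, 11, 18, 29, 47 (a Fibonacci-like recurrence a_n = a_{n-1} + a_{n-2}).
Position 17 falls in track A as its term 12, giving -2.
Term 18 comes from track B (its 6th entry): 76.
The 19th slot belongs to track A; its 13th term is 2.

-2, 76, 2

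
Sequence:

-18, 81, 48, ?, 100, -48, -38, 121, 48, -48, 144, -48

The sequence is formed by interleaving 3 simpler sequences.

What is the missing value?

-28

The terms cycle through 3 interleaved subsequences.
Track A: -18, ?, -38, -48 — arithmetic with common difference −10.
Track B: 81, 100, 121, 144 — the squares 9², 10², 11², ….
Track C: 48, -48, 48, -48 — the oscillation 48·(−1)^(n+1).
Filling track A at index 2 by its rule yields -28.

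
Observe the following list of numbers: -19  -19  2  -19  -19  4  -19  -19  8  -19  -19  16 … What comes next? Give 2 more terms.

Positions follow the repeating pattern AAB; grouping by letter gives 2 tracks.
Track A: -19, -19, -19, -19, -19, -19, -19, -19 — always -19.
Track B: 2, 4, 8, 16 — successive powers of 2.
Term 13 comes from track A (its 9th entry): -19.
The 14th slot belongs to track A; its 10th term is -19.

-19, -19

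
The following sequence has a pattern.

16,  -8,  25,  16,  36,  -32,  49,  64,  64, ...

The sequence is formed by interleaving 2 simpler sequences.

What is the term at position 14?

Taking every 2nd term gives 2 separate tracks.
Stream A is 16, 25, 36, 49, 64, which is the squares 4², 5², 6², ….
Stream B is -8, 16, -32, 64, which is a geometric progression (common ratio -2).
Position 14 → stream B, term 7 = -512.

-512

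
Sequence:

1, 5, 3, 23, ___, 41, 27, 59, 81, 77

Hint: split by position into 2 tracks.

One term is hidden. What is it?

9

Odd-indexed and even-indexed terms follow separate rules.
Track A: 1, 3, ?, 27, 81 — successive powers of 3.
Track B: 5, 23, 41, 59, 77 — arithmetic with common difference +18.
Track A's pattern makes the blank 9.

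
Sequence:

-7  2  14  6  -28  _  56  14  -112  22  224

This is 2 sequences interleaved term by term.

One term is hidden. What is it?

Taking every 2nd term gives 2 separate tracks.
Stream A is -7, 14, -28, 56, -112, 224, which is geometric, ×-2 each step.
Stream B is 2, 6, ?, 14, 22, which is a Fibonacci-like recurrence a_n = a_{n-1} + a_{n-2}.
Filling stream B at index 3 by its rule yields 8.

8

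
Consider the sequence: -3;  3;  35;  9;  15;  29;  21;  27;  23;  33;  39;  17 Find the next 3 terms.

45, 51, 11

Positions follow the repeating pattern AAB; grouping by letter gives 2 tracks.
Stream A = -3, 3, 9, 15, 21, 27, 33, 39: arithmetic with common difference +6.
Stream B = 35, 29, 23, 17: subtracting 6 each time.
Position 13 → stream A, term 9 = 45.
Term 14 comes from stream A (its 10th entry): 51.
The 15th slot belongs to stream B; its 5th term is 11.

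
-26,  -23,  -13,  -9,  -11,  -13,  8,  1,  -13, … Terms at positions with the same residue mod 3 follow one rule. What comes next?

Split by position mod 3 into 3 tracks.
Subsequence A: -26, -9, 8 (linear: a_n = -43 + 17·n).
Subsequence B: -23, -11, 1 (arithmetic with common difference +12).
Subsequence C: -13, -13, -13 (the constant sequence -13).
The 10th slot belongs to subsequence A; its 4th term is 25.

25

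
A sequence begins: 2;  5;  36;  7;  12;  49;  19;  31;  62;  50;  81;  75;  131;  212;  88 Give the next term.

Reading positions in blocks of 3 reveals the pattern AAB — 2 tracks woven together.
Subsequence A: 2, 5, 7, 12, 19, 31, 50, 81, 131, 212 (each term equals the sum of the previous two).
Subsequence B: 36, 49, 62, 75, 88 (adding 13 each time).
Position 16 → subsequence A, term 11 = 343.

343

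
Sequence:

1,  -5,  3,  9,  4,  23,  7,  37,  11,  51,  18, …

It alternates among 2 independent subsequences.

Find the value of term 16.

Taking every 2nd term gives 2 separate tracks.
Stream A is 1, 3, 4, 7, 11, 18, which is a Fibonacci-like recurrence a_n = a_{n-1} + a_{n-2}.
Stream B is -5, 9, 23, 37, 51, which is adding 14 each time.
Position 16 → stream B, term 8 = 93.

93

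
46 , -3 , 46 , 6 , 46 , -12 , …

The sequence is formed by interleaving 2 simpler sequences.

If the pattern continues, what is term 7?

The terms cycle through 2 interleaved subsequences.
Stream A = 46, 46, 46: constant 46.
Stream B = -3, 6, -12: multiplying by -2 each time.
Position 7 → stream A, term 4 = 46.

46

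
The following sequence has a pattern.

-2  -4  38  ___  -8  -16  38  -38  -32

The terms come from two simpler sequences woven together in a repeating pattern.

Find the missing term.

-38

Reading positions in blocks of 4 reveals the pattern AABB — 2 tracks woven together.
Subsequence A = -2, -4, -8, -16, -32: a geometric progression (common ratio 2).
Subsequence B = 38, ?, 38, -38: oscillating between 38 and -38.
So the missing entry in subsequence B is -38.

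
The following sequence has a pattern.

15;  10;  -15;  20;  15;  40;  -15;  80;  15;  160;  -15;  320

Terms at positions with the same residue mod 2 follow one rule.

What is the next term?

15

Positions 1, 3, 5, … form one subsequence and positions 2, 4, 6, … form another.
Subsequence A: 15, -15, 15, -15, 15, -15. Alternating ±15.
Subsequence B: 10, 20, 40, 80, 160, 320. Geometric, ×2 each step.
Position 13 falls in subsequence A as its term 7, giving 15.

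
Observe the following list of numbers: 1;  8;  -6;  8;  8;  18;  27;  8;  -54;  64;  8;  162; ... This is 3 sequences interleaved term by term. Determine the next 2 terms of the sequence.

Split by position mod 3 into 3 tracks.
Stream A is 1, 8, 27, 64, which is consecutive cubes n³ from n = 1.
Stream B is 8, 8, 8, 8, which is constant 8.
Stream C is -6, 18, -54, 162, which is geometric, ×-3 each step.
Position 13 falls in stream A as its term 5, giving 125.
Position 14 → stream B, term 5 = 8.

125, 8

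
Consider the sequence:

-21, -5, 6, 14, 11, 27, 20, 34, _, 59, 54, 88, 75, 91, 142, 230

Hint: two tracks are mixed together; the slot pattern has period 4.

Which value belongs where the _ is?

Positions follow the repeating pattern AABB; grouping by letter gives 2 tracks.
Stream A is -21, -5, 11, 27, ?, 59, 75, 91, which is linear: a_n = -37 + 16·n.
Stream B is 6, 14, 20, 34, 54, 88, 142, 230, which is a Fibonacci-like recurrence a_n = a_{n-1} + a_{n-2}.
The gap is stream A's term 5; the rule gives 43.

43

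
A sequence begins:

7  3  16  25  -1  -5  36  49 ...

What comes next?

Reading positions in blocks of 4 reveals the pattern AABB — 2 tracks woven together.
Track A: 7, 3, -1, -5 — linear: a_n = 11 − 4·n.
Track B: 16, 25, 36, 49 — the squares 4², 5², 6², ….
The 9th slot belongs to track A; its 5th term is -9.

-9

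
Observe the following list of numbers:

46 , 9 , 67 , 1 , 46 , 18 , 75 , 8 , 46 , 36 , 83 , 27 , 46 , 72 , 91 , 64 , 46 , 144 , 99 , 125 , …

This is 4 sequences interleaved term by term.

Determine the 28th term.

343

The terms cycle through 4 interleaved subsequences.
Track A: 46, 46, 46, 46, 46. Constant 46.
Track B: 9, 18, 36, 72, 144. Multiplying by 2 each time.
Track C: 67, 75, 83, 91, 99. Linear: a_n = 59 + 8·n.
Track D: 1, 8, 27, 64, 125. Consecutive cubes n³ from n = 1.
Term 28 comes from track D (its 7th entry): 343.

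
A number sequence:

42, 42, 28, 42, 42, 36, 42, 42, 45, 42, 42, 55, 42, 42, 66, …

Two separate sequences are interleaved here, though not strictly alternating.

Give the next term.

42

Reading positions in blocks of 3 reveals the pattern AAB — 2 tracks woven together.
Stream A is 42, 42, 42, 42, 42, 42, 42, 42, 42, 42, which is always 42.
Stream B is 28, 36, 45, 55, 66, which is the triangular numbers T_7, T_8, ….
Position 16 falls in stream A as its term 11, giving 42.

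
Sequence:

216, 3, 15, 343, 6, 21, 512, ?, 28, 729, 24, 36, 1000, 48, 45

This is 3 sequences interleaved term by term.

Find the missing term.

Read the sequence 3 terms at a time; column i is its own pattern.
Track A = 216, 343, 512, 729, 1000: perfect cubes starting at 6³.
Track B = 3, 6, ?, 24, 48: multiplying by 2 each time.
Track C = 15, 21, 28, 36, 45: the triangular numbers T_5, T_6, ….
Track B's pattern makes the blank 12.

12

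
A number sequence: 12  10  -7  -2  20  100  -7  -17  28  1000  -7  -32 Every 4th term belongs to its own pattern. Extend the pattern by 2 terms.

Read the sequence 4 terms at a time; column i is its own pattern.
Track A: 12, 20, 28 — arithmetic, step +8.
Track B: 10, 100, 1000 — a geometric progression (common ratio 10).
Track C: -7, -7, -7 — the constant sequence -7.
Track D: -2, -17, -32 — linear: a_n = 13 − 15·n.
Position 13 falls in track A as its term 4, giving 36.
Position 14 → track B, term 4 = 10000.

36, 10000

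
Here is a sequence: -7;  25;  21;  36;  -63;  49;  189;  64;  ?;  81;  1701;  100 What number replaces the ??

-567

The terms cycle through 2 interleaved subsequences.
Track A: -7, 21, -63, 189, ?, 1701 (a geometric progression (common ratio -3)).
Track B: 25, 36, 49, 64, 81, 100 (consecutive squares n² from n = 5).
The gap is track A's term 5; the rule gives -567.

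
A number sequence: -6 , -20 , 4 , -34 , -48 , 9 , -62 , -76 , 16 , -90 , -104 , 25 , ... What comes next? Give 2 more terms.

Reading positions in blocks of 3 reveals the pattern AAB — 2 tracks woven together.
Subsequence A: -6, -20, -34, -48, -62, -76, -90, -104 — arithmetic, step −14.
Subsequence B: 4, 9, 16, 25 — perfect squares starting at 2².
Position 13 falls in subsequence A as its term 9, giving -118.
Position 14 → subsequence A, term 10 = -132.

-118, -132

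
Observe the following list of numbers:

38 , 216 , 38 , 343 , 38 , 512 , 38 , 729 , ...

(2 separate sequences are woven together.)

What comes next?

38

Split by position mod 2 into 2 tracks.
Track A: 38, 38, 38, 38 (always 38).
Track B: 216, 343, 512, 729 (consecutive cubes n³ from n = 6).
Position 9 → track A, term 5 = 38.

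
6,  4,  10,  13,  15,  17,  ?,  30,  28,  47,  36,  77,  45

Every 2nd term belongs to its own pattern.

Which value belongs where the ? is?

21

Positions 1, 3, 5, … form one subsequence and positions 2, 4, 6, … form another.
Stream A: 6, 10, 15, ?, 28, 36, 45 (triangular numbers n(n+1)/2 for n = 3, 4, …).
Stream B: 4, 13, 17, 30, 47, 77 (Fibonacci-style (each term is the sum of the two before it)).
Stream A's pattern makes the blank 21.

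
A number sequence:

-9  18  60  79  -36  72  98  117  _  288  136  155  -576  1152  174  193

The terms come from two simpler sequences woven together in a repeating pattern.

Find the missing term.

Positions follow the repeating pattern AABB; grouping by letter gives 2 tracks.
Subsequence A is -9, 18, -36, 72, ?, 288, -576, 1152, which is geometric, ×-2 each step.
Subsequence B is 60, 79, 98, 117, 136, 155, 174, 193, which is arithmetic with common difference +19.
Subsequence A's pattern makes the blank -144.

-144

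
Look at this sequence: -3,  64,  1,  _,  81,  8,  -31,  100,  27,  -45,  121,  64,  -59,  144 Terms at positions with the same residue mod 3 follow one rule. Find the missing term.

Split by position mod 3: positions 1, 4, 7, … form one track, and each other residue class forms its own.
Track A: -3, ?, -31, -45, -59 (subtracting 14 each time).
Track B: 64, 81, 100, 121, 144 (the squares 8², 9², 10², …).
Track C: 1, 8, 27, 64 (perfect cubes starting at 1³).
The gap is track A's term 2; the rule gives -17.

-17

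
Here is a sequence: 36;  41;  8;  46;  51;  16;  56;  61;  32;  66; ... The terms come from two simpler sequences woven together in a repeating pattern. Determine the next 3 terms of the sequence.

71, 64, 76

The slot pattern repeats as AAB (period 3), so there are 2 interleaved tracks.
Stream A: 36, 41, 46, 51, 56, 61, 66. Arithmetic, step +5.
Stream B: 8, 16, 32. Powers 2^3, 2^4, 2^5, ….
Position 11 falls in stream A as its term 8, giving 71.
Position 12 → stream B, term 4 = 64.
The 13th slot belongs to stream A; its 9th term is 76.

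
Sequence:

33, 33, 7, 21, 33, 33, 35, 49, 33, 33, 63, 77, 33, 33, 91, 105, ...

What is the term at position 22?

33

The slot pattern repeats as AABB (period 4), so there are 2 interleaved tracks.
Stream A: 33, 33, 33, 33, 33, 33, 33, 33 (always 33).
Stream B: 7, 21, 35, 49, 63, 77, 91, 105 (linear: a_n = -7 + 14·n).
Term 22 comes from stream A (its 12th entry): 33.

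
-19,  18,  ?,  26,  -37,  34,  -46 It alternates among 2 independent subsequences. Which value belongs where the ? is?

-28

Odd-indexed and even-indexed terms follow separate rules.
Stream A is -19, ?, -37, -46, which is arithmetic, step −9.
Stream B is 18, 26, 34, which is adding 8 each time.
Filling stream A at index 2 by its rule yields -28.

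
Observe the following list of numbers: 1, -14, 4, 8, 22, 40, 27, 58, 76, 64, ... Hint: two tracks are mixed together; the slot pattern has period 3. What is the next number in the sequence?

94

The slot pattern repeats as ABB (period 3), so there are 2 interleaved tracks.
Subsequence A is 1, 8, 27, 64, which is perfect cubes starting at 1³.
Subsequence B is -14, 4, 22, 40, 58, 76, which is adding 18 each time.
The 11th slot belongs to subsequence B; its 7th term is 94.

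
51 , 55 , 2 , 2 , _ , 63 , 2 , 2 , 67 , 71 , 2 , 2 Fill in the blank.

59

Positions follow the repeating pattern AABB; grouping by letter gives 2 tracks.
Track A = 51, 55, ?, 63, 67, 71: adding 4 each time.
Track B = 2, 2, 2, 2, 2, 2: always 2.
The gap is track A's term 3; the rule gives 59.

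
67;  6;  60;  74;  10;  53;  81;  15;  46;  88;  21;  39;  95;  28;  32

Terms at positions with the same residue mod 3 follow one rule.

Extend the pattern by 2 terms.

102, 36

Taking every 3rd term gives 3 separate tracks.
Track A: 67, 74, 81, 88, 95. Adding 7 each time.
Track B: 6, 10, 15, 21, 28. The triangular numbers T_3, T_4, ….
Track C: 60, 53, 46, 39, 32. Arithmetic with common difference −7.
The 16th slot belongs to track A; its 6th term is 102.
Position 17 falls in track B as its term 6, giving 36.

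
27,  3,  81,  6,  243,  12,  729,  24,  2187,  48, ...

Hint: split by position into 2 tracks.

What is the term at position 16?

Taking every 2nd term gives 2 separate tracks.
Track A = 27, 81, 243, 729, 2187: powers 3^3, 3^4, 3^5, ….
Track B = 3, 6, 12, 24, 48: geometric with ratio 2.
The 16th slot belongs to track B; its 8th term is 384.

384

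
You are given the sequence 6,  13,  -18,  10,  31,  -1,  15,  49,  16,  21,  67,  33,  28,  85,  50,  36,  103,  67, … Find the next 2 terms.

45, 121

Taking every 3rd term gives 3 separate tracks.
Subsequence A is 6, 10, 15, 21, 28, 36, which is triangular numbers n(n+1)/2 for n = 3, 4, ….
Subsequence B is 13, 31, 49, 67, 85, 103, which is adding 18 each time.
Subsequence C is -18, -1, 16, 33, 50, 67, which is linear: a_n = -35 + 17·n.
The 19th slot belongs to subsequence A; its 7th term is 45.
Position 20 falls in subsequence B as its term 7, giving 121.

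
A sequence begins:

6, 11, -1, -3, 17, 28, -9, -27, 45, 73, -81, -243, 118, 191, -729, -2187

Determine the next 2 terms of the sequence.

Reading positions in blocks of 4 reveals the pattern AABB — 2 tracks woven together.
Track A: 6, 11, 17, 28, 45, 73, 118, 191. Each term equals the sum of the previous two.
Track B: -1, -3, -9, -27, -81, -243, -729, -2187. A geometric progression (common ratio 3).
Position 17 falls in track A as its term 9, giving 309.
Position 18 → track A, term 10 = 500.

309, 500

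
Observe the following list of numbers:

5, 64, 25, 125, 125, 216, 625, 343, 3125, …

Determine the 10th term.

512

The terms cycle through 2 interleaved subsequences.
Stream A: 5, 25, 125, 625, 3125 (powers 5^1, 5^2, 5^3, …).
Stream B: 64, 125, 216, 343 (the cubes 4³, 5³, 6³, …).
Position 10 falls in stream B as its term 5, giving 512.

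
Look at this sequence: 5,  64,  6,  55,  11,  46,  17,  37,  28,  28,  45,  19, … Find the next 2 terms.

Split by position mod 2 into 2 tracks.
Stream A: 5, 6, 11, 17, 28, 45 — a Fibonacci-like recurrence a_n = a_{n-1} + a_{n-2}.
Stream B: 64, 55, 46, 37, 28, 19 — linear: a_n = 73 − 9·n.
Position 13 → stream A, term 7 = 73.
Term 14 comes from stream B (its 7th entry): 10.

73, 10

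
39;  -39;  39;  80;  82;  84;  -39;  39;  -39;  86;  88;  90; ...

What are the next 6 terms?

39, -39, 39, 92, 94, 96

Reading positions in blocks of 6 reveals the pattern AAABBB — 2 tracks woven together.
Subsequence A: 39, -39, 39, -39, 39, -39 — alternating ±39.
Subsequence B: 80, 82, 84, 86, 88, 90 — linear: a_n = 78 + 2·n.
Term 13 comes from subsequence A (its 7th entry): 39.
The 14th slot belongs to subsequence A; its 8th term is -39.
Term 15 comes from subsequence A (its 9th entry): 39.
Term 16 comes from subsequence B (its 7th entry): 92.
Term 17 comes from subsequence B (its 8th entry): 94.
Term 18 comes from subsequence B (its 9th entry): 96.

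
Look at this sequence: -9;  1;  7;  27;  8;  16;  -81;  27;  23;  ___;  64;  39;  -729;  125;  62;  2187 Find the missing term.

243

Split by position mod 3 into 3 tracks.
Subsequence A: -9, 27, -81, ?, -729, 2187 (geometric, ×-3 each step).
Subsequence B: 1, 8, 27, 64, 125 (the cubes 1³, 2³, 3³, …).
Subsequence C: 7, 16, 23, 39, 62 (each term equals the sum of the previous two).
Filling subsequence A at index 4 by its rule yields 243.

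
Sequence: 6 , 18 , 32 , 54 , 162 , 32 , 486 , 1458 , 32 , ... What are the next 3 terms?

4374, 13122, 32

Reading positions in blocks of 3 reveals the pattern AAB — 2 tracks woven together.
Track A is 6, 18, 54, 162, 486, 1458, which is a geometric progression (common ratio 3).
Track B is 32, 32, 32, which is constant 32.
Position 10 falls in track A as its term 7, giving 4374.
The 11th slot belongs to track A; its 8th term is 13122.
Position 12 falls in track B as its term 4, giving 32.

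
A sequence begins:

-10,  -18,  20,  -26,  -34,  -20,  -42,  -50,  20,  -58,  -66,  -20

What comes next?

-74

Positions follow the repeating pattern AAB; grouping by letter gives 2 tracks.
Stream A: -10, -18, -26, -34, -42, -50, -58, -66 — linear: a_n = -2 − 8·n.
Stream B: 20, -20, 20, -20 — alternating ±20.
Position 13 falls in stream A as its term 9, giving -74.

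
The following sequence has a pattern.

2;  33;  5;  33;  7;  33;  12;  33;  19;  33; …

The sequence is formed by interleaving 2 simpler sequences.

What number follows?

Taking every 2nd term gives 2 separate tracks.
Track A: 2, 5, 7, 12, 19 (each term equals the sum of the previous two).
Track B: 33, 33, 33, 33, 33 (always 33).
Position 11 → track A, term 6 = 31.

31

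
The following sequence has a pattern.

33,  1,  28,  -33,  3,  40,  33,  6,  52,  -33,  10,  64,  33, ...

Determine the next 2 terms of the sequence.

Split by position mod 3: positions 1, 4, 7, … form one track, and each other residue class forms its own.
Track A is 33, -33, 33, -33, 33, which is alternating ±33.
Track B is 1, 3, 6, 10, which is triangular numbers starting at T_1.
Track C is 28, 40, 52, 64, which is arithmetic with common difference +12.
Position 14 falls in track B as its term 5, giving 15.
Position 15 falls in track C as its term 5, giving 76.

15, 76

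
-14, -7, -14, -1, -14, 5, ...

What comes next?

Split by position mod 2 into 2 tracks.
Track A: -14, -14, -14. Always -14.
Track B: -7, -1, 5. Arithmetic, step +6.
The 7th slot belongs to track A; its 4th term is -14.

-14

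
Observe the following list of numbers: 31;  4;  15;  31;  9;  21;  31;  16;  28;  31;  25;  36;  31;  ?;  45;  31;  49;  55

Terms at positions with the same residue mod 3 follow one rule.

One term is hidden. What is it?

36

The terms cycle through 3 interleaved subsequences.
Subsequence A: 31, 31, 31, 31, 31, 31 — the constant sequence 31.
Subsequence B: 4, 9, 16, 25, ?, 49 — perfect squares starting at 2².
Subsequence C: 15, 21, 28, 36, 45, 55 — the triangular numbers T_5, T_6, ….
Filling subsequence B at index 5 by its rule yields 36.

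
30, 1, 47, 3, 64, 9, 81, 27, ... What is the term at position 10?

The terms cycle through 2 interleaved subsequences.
Subsequence A = 30, 47, 64, 81: adding 17 each time.
Subsequence B = 1, 3, 9, 27: successive powers of 3.
Position 10 → subsequence B, term 5 = 81.

81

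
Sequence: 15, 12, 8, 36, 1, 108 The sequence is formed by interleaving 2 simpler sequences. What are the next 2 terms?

-6, 324

The terms cycle through 2 interleaved subsequences.
Track A: 15, 8, 1 (linear: a_n = 22 − 7·n).
Track B: 12, 36, 108 (a geometric progression (common ratio 3)).
Position 7 → track A, term 4 = -6.
Term 8 comes from track B (its 4th entry): 324.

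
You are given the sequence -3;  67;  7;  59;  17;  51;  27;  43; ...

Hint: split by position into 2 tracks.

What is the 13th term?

Split by position mod 2 into 2 tracks.
Subsequence A is -3, 7, 17, 27, which is arithmetic, step +10.
Subsequence B is 67, 59, 51, 43, which is subtracting 8 each time.
Position 13 → subsequence A, term 7 = 57.

57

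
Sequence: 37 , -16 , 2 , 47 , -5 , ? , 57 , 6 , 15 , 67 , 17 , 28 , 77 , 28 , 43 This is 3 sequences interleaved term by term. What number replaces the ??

13

Split by position mod 3: positions 1, 4, 7, … form one track, and each other residue class forms its own.
Subsequence A: 37, 47, 57, 67, 77 (arithmetic with common difference +10).
Subsequence B: -16, -5, 6, 17, 28 (arithmetic, step +11).
Subsequence C: 2, ?, 15, 28, 43 (each term equals the sum of the previous two).
The gap is subsequence C's term 2; the rule gives 13.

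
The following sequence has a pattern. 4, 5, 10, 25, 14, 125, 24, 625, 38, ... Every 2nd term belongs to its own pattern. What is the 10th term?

Positions 1, 3, 5, … form one subsequence and positions 2, 4, 6, … form another.
Stream A: 4, 10, 14, 24, 38. Fibonacci-style (each term is the sum of the two before it).
Stream B: 5, 25, 125, 625. Powers of 5.
Term 10 comes from stream B (its 5th entry): 3125.

3125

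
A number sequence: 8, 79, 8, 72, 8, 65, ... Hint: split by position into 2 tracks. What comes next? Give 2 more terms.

8, 58

Split by position mod 2 into 2 tracks.
Subsequence A: 8, 8, 8 — always 8.
Subsequence B: 79, 72, 65 — arithmetic with common difference −7.
Term 7 comes from subsequence A (its 4th entry): 8.
Position 8 → subsequence B, term 4 = 58.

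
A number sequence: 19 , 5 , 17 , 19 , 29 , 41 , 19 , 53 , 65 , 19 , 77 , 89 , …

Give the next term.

19

The slot pattern repeats as ABB (period 3), so there are 2 interleaved tracks.
Stream A = 19, 19, 19, 19: the constant sequence 19.
Stream B = 5, 17, 29, 41, 53, 65, 77, 89: linear: a_n = -7 + 12·n.
Position 13 → stream A, term 5 = 19.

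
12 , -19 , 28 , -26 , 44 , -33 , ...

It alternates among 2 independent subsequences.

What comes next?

The terms cycle through 2 interleaved subsequences.
Track A = 12, 28, 44: adding 16 each time.
Track B = -19, -26, -33: subtracting 7 each time.
Term 7 comes from track A (its 4th entry): 60.

60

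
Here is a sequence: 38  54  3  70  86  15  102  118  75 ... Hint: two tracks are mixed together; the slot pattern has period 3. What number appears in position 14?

Positions follow the repeating pattern AAB; grouping by letter gives 2 tracks.
Stream A: 38, 54, 70, 86, 102, 118 — arithmetic, step +16.
Stream B: 3, 15, 75 — geometric with ratio 5.
The 14th slot belongs to stream A; its 10th term is 182.

182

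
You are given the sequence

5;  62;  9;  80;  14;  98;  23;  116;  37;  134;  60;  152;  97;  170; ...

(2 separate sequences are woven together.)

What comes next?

Split by position mod 2 into 2 tracks.
Track A: 5, 9, 14, 23, 37, 60, 97. Fibonacci-style (each term is the sum of the two before it).
Track B: 62, 80, 98, 116, 134, 152, 170. Arithmetic with common difference +18.
Position 15 → track A, term 8 = 157.

157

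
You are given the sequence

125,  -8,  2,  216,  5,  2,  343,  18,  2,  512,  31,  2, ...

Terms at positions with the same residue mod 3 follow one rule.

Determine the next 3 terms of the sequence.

Read the sequence 3 terms at a time; column i is its own pattern.
Subsequence A = 125, 216, 343, 512: the cubes 5³, 6³, 7³, ….
Subsequence B = -8, 5, 18, 31: arithmetic, step +13.
Subsequence C = 2, 2, 2, 2: constant 2.
The 13th slot belongs to subsequence A; its 5th term is 729.
Position 14 falls in subsequence B as its term 5, giving 44.
Position 15 → subsequence C, term 5 = 2.

729, 44, 2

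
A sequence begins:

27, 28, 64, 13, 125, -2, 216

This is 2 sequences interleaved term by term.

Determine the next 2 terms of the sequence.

Split by position mod 2 into 2 tracks.
Track A: 27, 64, 125, 216. Perfect cubes starting at 3³.
Track B: 28, 13, -2. Arithmetic with common difference −15.
Position 8 → track B, term 4 = -17.
Term 9 comes from track A (its 5th entry): 343.

-17, 343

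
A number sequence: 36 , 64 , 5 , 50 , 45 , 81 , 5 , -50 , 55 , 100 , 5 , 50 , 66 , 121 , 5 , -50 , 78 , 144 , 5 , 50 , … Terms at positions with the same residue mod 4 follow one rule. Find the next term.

91

Split by position mod 4 into 4 tracks.
Track A = 36, 45, 55, 66, 78: the triangular numbers T_8, T_9, ….
Track B = 64, 81, 100, 121, 144: perfect squares starting at 8².
Track C = 5, 5, 5, 5, 5: the constant sequence 5.
Track D = 50, -50, 50, -50, 50: the oscillation 50·(−1)^(n+1).
Position 21 → track A, term 6 = 91.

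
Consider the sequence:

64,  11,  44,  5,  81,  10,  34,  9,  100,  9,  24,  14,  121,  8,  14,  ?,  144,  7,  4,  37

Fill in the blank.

23

Split by position mod 4 into 4 tracks.
Track A: 64, 81, 100, 121, 144. The squares 8², 9², 10², ….
Track B: 11, 10, 9, 8, 7. Arithmetic with common difference −1.
Track C: 44, 34, 24, 14, 4. Arithmetic with common difference −10.
Track D: 5, 9, 14, ?, 37. Fibonacci-style (each term is the sum of the two before it).
Track D's pattern makes the blank 23.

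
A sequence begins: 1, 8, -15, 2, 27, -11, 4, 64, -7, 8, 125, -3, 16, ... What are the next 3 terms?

Read the sequence 3 terms at a time; column i is its own pattern.
Stream A = 1, 2, 4, 8, 16: powers 2^0, 2^1, 2^2, ….
Stream B = 8, 27, 64, 125: consecutive cubes n³ from n = 2.
Stream C = -15, -11, -7, -3: arithmetic, step +4.
Position 14 → stream B, term 5 = 216.
Position 15 → stream C, term 5 = 1.
Term 16 comes from stream A (its 6th entry): 32.

216, 1, 32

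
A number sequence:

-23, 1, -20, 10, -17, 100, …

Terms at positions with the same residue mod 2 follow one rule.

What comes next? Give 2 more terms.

Odd-indexed and even-indexed terms follow separate rules.
Subsequence A = -23, -20, -17: linear: a_n = -26 + 3·n.
Subsequence B = 1, 10, 100: powers 10^0, 10^1, 10^2, ….
Position 7 → subsequence A, term 4 = -14.
Position 8 falls in subsequence B as its term 4, giving 1000.

-14, 1000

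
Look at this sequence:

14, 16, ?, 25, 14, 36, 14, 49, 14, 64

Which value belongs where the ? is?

14

Taking every 2nd term gives 2 separate tracks.
Stream A: 14, ?, 14, 14, 14 (always 14).
Stream B: 16, 25, 36, 49, 64 (the squares 4², 5², 6², …).
Stream A's pattern makes the blank 14.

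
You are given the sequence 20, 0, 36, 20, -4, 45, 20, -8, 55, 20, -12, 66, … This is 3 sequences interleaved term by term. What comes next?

20

Taking every 3rd term gives 3 separate tracks.
Track A is 20, 20, 20, 20, which is the constant sequence 20.
Track B is 0, -4, -8, -12, which is arithmetic with common difference −4.
Track C is 36, 45, 55, 66, which is triangular numbers starting at T_8.
Term 13 comes from track A (its 5th entry): 20.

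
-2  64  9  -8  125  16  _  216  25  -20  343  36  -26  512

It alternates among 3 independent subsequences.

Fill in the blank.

-14

Split by position mod 3 into 3 tracks.
Subsequence A is -2, -8, ?, -20, -26, which is arithmetic with common difference −6.
Subsequence B is 64, 125, 216, 343, 512, which is the cubes 4³, 5³, 6³, ….
Subsequence C is 9, 16, 25, 36, which is the squares 3², 4², 5², ….
Filling subsequence A at index 3 by its rule yields -14.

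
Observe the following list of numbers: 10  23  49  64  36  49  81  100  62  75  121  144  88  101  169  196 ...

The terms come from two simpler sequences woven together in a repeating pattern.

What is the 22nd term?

The slot pattern repeats as AABB (period 4), so there are 2 interleaved tracks.
Track A = 10, 23, 36, 49, 62, 75, 88, 101: arithmetic, step +13.
Track B = 49, 64, 81, 100, 121, 144, 169, 196: the squares 7², 8², 9², ….
Position 22 falls in track A as its term 12, giving 153.

153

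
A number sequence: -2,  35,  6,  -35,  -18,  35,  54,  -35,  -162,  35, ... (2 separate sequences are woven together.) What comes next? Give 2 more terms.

Split by position mod 2 into 2 tracks.
Subsequence A: -2, 6, -18, 54, -162 (geometric with ratio -3).
Subsequence B: 35, -35, 35, -35, 35 (alternating ±35).
Term 11 comes from subsequence A (its 6th entry): 486.
Term 12 comes from subsequence B (its 6th entry): -35.

486, -35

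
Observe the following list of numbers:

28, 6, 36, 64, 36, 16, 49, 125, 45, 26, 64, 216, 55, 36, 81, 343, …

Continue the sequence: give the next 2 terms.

Taking every 4th term gives 4 separate tracks.
Track A: 28, 36, 45, 55 (the triangular numbers T_7, T_8, …).
Track B: 6, 16, 26, 36 (adding 10 each time).
Track C: 36, 49, 64, 81 (perfect squares starting at 6²).
Track D: 64, 125, 216, 343 (the cubes 4³, 5³, 6³, …).
The 17th slot belongs to track A; its 5th term is 66.
Position 18 → track B, term 5 = 46.

66, 46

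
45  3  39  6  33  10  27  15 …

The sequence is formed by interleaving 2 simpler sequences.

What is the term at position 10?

21

The terms cycle through 2 interleaved subsequences.
Track A: 45, 39, 33, 27. Subtracting 6 each time.
Track B: 3, 6, 10, 15. Triangular numbers n(n+1)/2 for n = 2, 3, ….
The 10th slot belongs to track B; its 5th term is 21.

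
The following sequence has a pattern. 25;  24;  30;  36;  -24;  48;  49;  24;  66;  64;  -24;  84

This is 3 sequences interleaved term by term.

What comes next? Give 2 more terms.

81, 24

Taking every 3rd term gives 3 separate tracks.
Track A = 25, 36, 49, 64: consecutive squares n² from n = 5.
Track B = 24, -24, 24, -24: the oscillation 24·(−1)^(n+1).
Track C = 30, 48, 66, 84: adding 18 each time.
Term 13 comes from track A (its 5th entry): 81.
The 14th slot belongs to track B; its 5th term is 24.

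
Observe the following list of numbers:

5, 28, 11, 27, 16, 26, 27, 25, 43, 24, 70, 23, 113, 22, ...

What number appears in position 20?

Taking every 2nd term gives 2 separate tracks.
Track A: 5, 11, 16, 27, 43, 70, 113. Each term equals the sum of the previous two.
Track B: 28, 27, 26, 25, 24, 23, 22. Arithmetic with common difference −1.
Position 20 falls in track B as its term 10, giving 19.

19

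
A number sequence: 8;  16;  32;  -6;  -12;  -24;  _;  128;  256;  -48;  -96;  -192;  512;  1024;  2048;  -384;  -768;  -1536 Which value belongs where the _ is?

64

Positions follow the repeating pattern AAABBB; grouping by letter gives 2 tracks.
Subsequence A = 8, 16, 32, ?, 128, 256, 512, 1024, 2048: powers 2^3, 2^4, 2^5, ….
Subsequence B = -6, -12, -24, -48, -96, -192, -384, -768, -1536: geometric, ×2 each step.
Subsequence A's pattern makes the blank 64.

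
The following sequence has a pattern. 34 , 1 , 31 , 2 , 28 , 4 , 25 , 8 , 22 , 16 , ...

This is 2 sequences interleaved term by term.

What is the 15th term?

13

Taking every 2nd term gives 2 separate tracks.
Track A = 34, 31, 28, 25, 22: arithmetic with common difference −3.
Track B = 1, 2, 4, 8, 16: powers 2^0, 2^1, 2^2, ….
Position 15 falls in track A as its term 8, giving 13.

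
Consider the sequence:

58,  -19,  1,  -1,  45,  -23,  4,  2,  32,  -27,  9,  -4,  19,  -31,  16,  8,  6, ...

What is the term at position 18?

-35

Read the sequence 4 terms at a time; column i is its own pattern.
Track A: 58, 45, 32, 19, 6 — arithmetic with common difference −13.
Track B: -19, -23, -27, -31 — linear: a_n = -15 − 4·n.
Track C: 1, 4, 9, 16 — perfect squares starting at 1².
Track D: -1, 2, -4, 8 — geometric, ×-2 each step.
Position 18 → track B, term 5 = -35.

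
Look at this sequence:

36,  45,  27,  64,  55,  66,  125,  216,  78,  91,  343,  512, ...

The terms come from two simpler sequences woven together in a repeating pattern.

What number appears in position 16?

The slot pattern repeats as AABB (period 4), so there are 2 interleaved tracks.
Stream A is 36, 45, 55, 66, 78, 91, which is the triangular numbers T_8, T_9, ….
Stream B is 27, 64, 125, 216, 343, 512, which is the cubes 3³, 4³, 5³, ….
Position 16 falls in stream B as its term 8, giving 1000.

1000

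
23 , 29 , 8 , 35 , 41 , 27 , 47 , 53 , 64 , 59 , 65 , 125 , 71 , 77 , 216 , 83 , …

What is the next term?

89

The slot pattern repeats as AAB (period 3), so there are 2 interleaved tracks.
Stream A: 23, 29, 35, 41, 47, 53, 59, 65, 71, 77, 83 (arithmetic, step +6).
Stream B: 8, 27, 64, 125, 216 (perfect cubes starting at 2³).
The 17th slot belongs to stream A; its 12th term is 89.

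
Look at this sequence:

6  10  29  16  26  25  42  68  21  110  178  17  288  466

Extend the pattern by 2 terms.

Reading positions in blocks of 3 reveals the pattern AAB — 2 tracks woven together.
Subsequence A: 6, 10, 16, 26, 42, 68, 110, 178, 288, 466. A Fibonacci-like recurrence a_n = a_{n-1} + a_{n-2}.
Subsequence B: 29, 25, 21, 17. Arithmetic with common difference −4.
Position 15 → subsequence B, term 5 = 13.
The 16th slot belongs to subsequence A; its 11th term is 754.

13, 754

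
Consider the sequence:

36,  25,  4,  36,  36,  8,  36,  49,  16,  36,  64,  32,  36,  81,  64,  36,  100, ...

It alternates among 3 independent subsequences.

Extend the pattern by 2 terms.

128, 36

The terms cycle through 3 interleaved subsequences.
Track A is 36, 36, 36, 36, 36, 36, which is the constant sequence 36.
Track B is 25, 36, 49, 64, 81, 100, which is the squares 5², 6², 7², ….
Track C is 4, 8, 16, 32, 64, which is powers of 2.
Term 18 comes from track C (its 6th entry): 128.
The 19th slot belongs to track A; its 7th term is 36.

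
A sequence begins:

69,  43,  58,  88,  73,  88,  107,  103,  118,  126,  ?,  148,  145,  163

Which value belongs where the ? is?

The slot pattern repeats as ABB (period 3), so there are 2 interleaved tracks.
Track A: 69, 88, 107, 126, 145 (arithmetic, step +19).
Track B: 43, 58, 73, 88, 103, 118, ?, 148, 163 (arithmetic with common difference +15).
So the missing entry in track B is 133.

133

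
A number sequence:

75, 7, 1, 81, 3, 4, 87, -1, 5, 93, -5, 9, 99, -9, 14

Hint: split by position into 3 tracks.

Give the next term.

Read the sequence 3 terms at a time; column i is its own pattern.
Stream A: 75, 81, 87, 93, 99 — adding 6 each time.
Stream B: 7, 3, -1, -5, -9 — linear: a_n = 11 − 4·n.
Stream C: 1, 4, 5, 9, 14 — Fibonacci-style (each term is the sum of the two before it).
Term 16 comes from stream A (its 6th entry): 105.

105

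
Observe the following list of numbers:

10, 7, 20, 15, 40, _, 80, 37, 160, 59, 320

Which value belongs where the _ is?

22

Taking every 2nd term gives 2 separate tracks.
Stream A: 10, 20, 40, 80, 160, 320. Geometric with ratio 2.
Stream B: 7, 15, ?, 37, 59. A Fibonacci-like recurrence a_n = a_{n-1} + a_{n-2}.
Stream B's pattern makes the blank 22.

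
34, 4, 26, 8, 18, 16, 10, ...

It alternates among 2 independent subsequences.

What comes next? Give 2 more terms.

Positions 1, 3, 5, … form one subsequence and positions 2, 4, 6, … form another.
Stream A is 34, 26, 18, 10, which is arithmetic, step −8.
Stream B is 4, 8, 16, which is successive powers of 2.
Position 8 → stream B, term 4 = 32.
Position 9 → stream A, term 5 = 2.

32, 2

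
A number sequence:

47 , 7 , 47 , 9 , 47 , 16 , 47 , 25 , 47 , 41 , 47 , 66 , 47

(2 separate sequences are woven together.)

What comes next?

Odd-indexed and even-indexed terms follow separate rules.
Track A: 47, 47, 47, 47, 47, 47, 47. Always 47.
Track B: 7, 9, 16, 25, 41, 66. A Fibonacci-like recurrence a_n = a_{n-1} + a_{n-2}.
Position 14 → track B, term 7 = 107.

107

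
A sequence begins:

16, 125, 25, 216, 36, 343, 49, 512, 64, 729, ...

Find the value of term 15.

Positions 1, 3, 5, … form one subsequence and positions 2, 4, 6, … form another.
Track A: 16, 25, 36, 49, 64. Perfect squares starting at 4².
Track B: 125, 216, 343, 512, 729. Perfect cubes starting at 5³.
Position 15 → track A, term 8 = 121.

121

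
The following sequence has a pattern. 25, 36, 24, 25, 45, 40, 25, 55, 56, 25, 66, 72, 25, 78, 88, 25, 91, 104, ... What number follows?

25

Taking every 3rd term gives 3 separate tracks.
Track A = 25, 25, 25, 25, 25, 25: the constant sequence 25.
Track B = 36, 45, 55, 66, 78, 91: the triangular numbers T_8, T_9, ….
Track C = 24, 40, 56, 72, 88, 104: adding 16 each time.
Position 19 falls in track A as its term 7, giving 25.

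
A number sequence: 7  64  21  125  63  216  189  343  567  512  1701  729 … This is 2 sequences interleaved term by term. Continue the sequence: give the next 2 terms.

The terms cycle through 2 interleaved subsequences.
Track A is 7, 21, 63, 189, 567, 1701, which is multiplying by 3 each time.
Track B is 64, 125, 216, 343, 512, 729, which is consecutive cubes n³ from n = 4.
Term 13 comes from track A (its 7th entry): 5103.
Position 14 falls in track B as its term 7, giving 1000.

5103, 1000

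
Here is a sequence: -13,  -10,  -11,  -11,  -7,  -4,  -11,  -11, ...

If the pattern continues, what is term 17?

11

Positions follow the repeating pattern AABB; grouping by letter gives 2 tracks.
Stream A: -13, -10, -7, -4 — arithmetic, step +3.
Stream B: -11, -11, -11, -11 — constant -11.
Term 17 comes from stream A (its 9th entry): 11.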